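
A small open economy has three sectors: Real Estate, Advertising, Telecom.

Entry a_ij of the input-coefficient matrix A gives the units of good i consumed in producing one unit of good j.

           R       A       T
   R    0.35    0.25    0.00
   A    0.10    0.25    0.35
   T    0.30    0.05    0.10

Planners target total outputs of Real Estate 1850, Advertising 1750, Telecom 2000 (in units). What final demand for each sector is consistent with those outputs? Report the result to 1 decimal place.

I − A =
  [   0.65    -0.25     0.00]
  [  -0.10     0.75    -0.35]
  [  -0.30    -0.05     0.90]
d = (I − A) x:
  d_R = (+0.65)·1850 + (-0.25)·1750 + (+0.00)·2000 = 765.0
  d_A = (-0.10)·1850 + (+0.75)·1750 + (-0.35)·2000 = 427.5
  d_T = (-0.30)·1850 + (-0.05)·1750 + (+0.90)·2000 = 1157.5

d_R = 765.0, d_A = 427.5, d_T = 1157.5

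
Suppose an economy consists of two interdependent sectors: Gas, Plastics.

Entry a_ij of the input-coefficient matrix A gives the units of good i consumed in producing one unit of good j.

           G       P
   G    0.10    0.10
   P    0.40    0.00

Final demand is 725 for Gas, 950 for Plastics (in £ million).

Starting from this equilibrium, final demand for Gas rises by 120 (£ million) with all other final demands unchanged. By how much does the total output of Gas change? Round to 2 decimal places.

Δx_G = 139.53

I − A =
  [   0.90    -0.10]
  [  -0.40     1.00]
det(I−A) = (0.90)(1.00) − (-0.10)(-0.40) = 0.8600
adj(I−A) = [[1.00, 0.10], [0.40, 0.90]]
(I − A)⁻¹ = adj(I−A) / det(I−A) ≈
  [   1.1628     0.1163]
  [   0.4651     1.0465]
Δx = (I − A)⁻¹ Δd with Δd having +120 in the Gas component and 0 elsewhere.
So Δx_G = L_GG · (+120), where L_GG = adj(I−A)_GG / det(I−A) = 1.00 / 0.8600.
Δx_G = 1.00 × (+120) / 0.8600 = 120.00 / 0.8600 ≈ 139.53.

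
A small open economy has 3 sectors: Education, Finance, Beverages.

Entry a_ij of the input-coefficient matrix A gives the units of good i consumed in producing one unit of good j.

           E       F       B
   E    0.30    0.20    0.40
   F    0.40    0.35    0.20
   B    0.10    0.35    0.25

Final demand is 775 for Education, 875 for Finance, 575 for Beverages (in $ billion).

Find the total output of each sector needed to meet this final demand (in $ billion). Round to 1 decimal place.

I − A =
  [   0.70    -0.20    -0.40]
  [  -0.40     0.65    -0.20]
  [  -0.10    -0.35     0.75]
Cofactors of I−A, C_ij = (−1)^(i+j)·(minor ij) (rows/columns in the sector order above):
  C_11 = (0.65)(0.75) − (-0.20)(-0.35) = 0.4175
  C_12 = −[(-0.40)(0.75) − (-0.20)(-0.10)] = 0.3200
  C_13 = (-0.40)(-0.35) − (0.65)(-0.10) = 0.2050
  C_21 = −[(-0.20)(0.75) − (-0.40)(-0.35)] = 0.2900
  C_22 = (0.70)(0.75) − (-0.40)(-0.10) = 0.4850
  C_23 = −[(0.70)(-0.35) − (-0.20)(-0.10)] = 0.2650
  C_31 = (-0.20)(-0.20) − (-0.40)(0.65) = 0.3000
  C_32 = −[(0.70)(-0.20) − (-0.40)(-0.40)] = 0.3000
  C_33 = (0.70)(0.65) − (-0.20)(-0.40) = 0.3750
det(I−A) = Σ_j (I−A)_1j·C_1j = (0.70)(0.4175) + (-0.20)(0.3200) + (-0.40)(0.2050) = 0.14625
adj(I−A) = Cᵀ =
  [ 0.4175   0.2900   0.3000]
  [ 0.3200   0.4850   0.3000]
  [ 0.2050   0.2650   0.3750]
(I − A)⁻¹ = adj(I−A) / det(I−A) ≈
  [   2.8547     1.9829     2.0513]
  [   2.1880     3.3162     2.0513]
  [   1.4017     1.8120     2.5641]
x = (I − A)⁻¹ d = adj(I−A)·d / det(I−A), with det(I−A) = 0.14625:
  x_E = (0.4175·775 + 0.2900·875 + 0.3000·575) / 0.14625 = 749.8125 / 0.14625 ≈ 5126.9
  x_F = (0.3200·775 + 0.4850·875 + 0.3000·575) / 0.14625 = 844.875 / 0.14625 ≈ 5776.9
  x_B = (0.2050·775 + 0.2650·875 + 0.3750·575) / 0.14625 = 606.375 / 0.14625 ≈ 4146.2

x_E = 5126.9, x_F = 5776.9, x_B = 4146.2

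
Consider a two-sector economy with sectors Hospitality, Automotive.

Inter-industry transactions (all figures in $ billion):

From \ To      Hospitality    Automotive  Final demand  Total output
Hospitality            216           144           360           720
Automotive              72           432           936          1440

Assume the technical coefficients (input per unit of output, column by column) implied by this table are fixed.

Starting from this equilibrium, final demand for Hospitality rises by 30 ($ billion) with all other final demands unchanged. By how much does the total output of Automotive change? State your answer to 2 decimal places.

Technical coefficients a_ij = z_ij / X_j:
  a_HH = 216/720 = 0.30, a_AH = 72/720 = 0.10
  a_HA = 144/1440 = 0.10, a_AA = 432/1440 = 0.30
I − A =
  [   0.70    -0.10]
  [  -0.10     0.70]
det(I−A) = (0.70)(0.70) − (-0.10)(-0.10) = 0.4800
adj(I−A) = [[0.70, 0.10], [0.10, 0.70]]
(I − A)⁻¹ = adj(I−A) / det(I−A) ≈
  [   1.4583     0.2083]
  [   0.2083     1.4583]
Δx = (I − A)⁻¹ Δd with Δd having +30 in the Hospitality component and 0 elsewhere.
So Δx_A = L_AH · (+30), where L_AH = adj(I−A)_AH / det(I−A) = 0.10 / 0.4800.
Δx_A = 0.10 × (+30) / 0.4800 = 3.00 / 0.4800 = 6.25.

Δx_A = 6.25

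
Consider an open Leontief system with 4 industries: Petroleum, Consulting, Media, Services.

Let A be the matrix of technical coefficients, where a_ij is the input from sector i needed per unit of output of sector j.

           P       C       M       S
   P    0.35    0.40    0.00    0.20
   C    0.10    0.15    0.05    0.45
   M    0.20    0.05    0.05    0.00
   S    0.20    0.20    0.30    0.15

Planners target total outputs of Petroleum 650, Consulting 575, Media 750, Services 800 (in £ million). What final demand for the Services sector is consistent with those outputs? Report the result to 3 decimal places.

d_S = 210.000

I − A =
  [   0.65    -0.40     0.00    -0.20]
  [  -0.10     0.85    -0.05    -0.45]
  [  -0.20    -0.05     0.95     0.00]
  [  -0.20    -0.20    -0.30     0.85]
d = (I − A) x:
  d_P = (+0.65)·650 + (-0.40)·575 + (+0.00)·750 + (-0.20)·800 = 32.500
  d_C = (-0.10)·650 + (+0.85)·575 + (-0.05)·750 + (-0.45)·800 = 26.250
  d_M = (-0.20)·650 + (-0.05)·575 + (+0.95)·750 + (+0.00)·800 = 553.750
  d_S = (-0.20)·650 + (-0.20)·575 + (-0.30)·750 + (+0.85)·800 = 210.000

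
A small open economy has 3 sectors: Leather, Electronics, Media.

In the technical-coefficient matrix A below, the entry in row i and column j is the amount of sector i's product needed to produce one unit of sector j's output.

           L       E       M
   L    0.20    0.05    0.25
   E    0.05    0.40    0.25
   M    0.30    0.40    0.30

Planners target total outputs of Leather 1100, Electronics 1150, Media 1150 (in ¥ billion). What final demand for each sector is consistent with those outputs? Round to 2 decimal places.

I − A =
  [   0.80    -0.05    -0.25]
  [  -0.05     0.60    -0.25]
  [  -0.30    -0.40     0.70]
d = (I − A) x:
  d_L = (+0.80)·1100 + (-0.05)·1150 + (-0.25)·1150 = 535.00
  d_E = (-0.05)·1100 + (+0.60)·1150 + (-0.25)·1150 = 347.50
  d_M = (-0.30)·1100 + (-0.40)·1150 + (+0.70)·1150 = 15.00

d_L = 535.00, d_E = 347.50, d_M = 15.00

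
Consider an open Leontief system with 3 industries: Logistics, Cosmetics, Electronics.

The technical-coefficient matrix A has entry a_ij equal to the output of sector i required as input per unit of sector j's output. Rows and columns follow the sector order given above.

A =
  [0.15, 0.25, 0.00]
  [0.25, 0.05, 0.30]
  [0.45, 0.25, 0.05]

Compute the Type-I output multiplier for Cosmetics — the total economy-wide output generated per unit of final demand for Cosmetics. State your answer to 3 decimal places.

m_2 = 2.245

I − A =
  [   0.85    -0.25     0.00]
  [  -0.25     0.95    -0.30]
  [  -0.45    -0.25     0.95]
Cofactors of I−A, C_ij = (−1)^(i+j)·(minor ij) (rows/columns in the sector order above):
  C_11 = (0.95)(0.95) − (-0.30)(-0.25) = 0.8275
  C_12 = −[(-0.25)(0.95) − (-0.30)(-0.45)] = 0.3725
  C_13 = (-0.25)(-0.25) − (0.95)(-0.45) = 0.4900
  C_21 = −[(-0.25)(0.95) − (0.00)(-0.25)] = 0.2375
  C_22 = (0.85)(0.95) − (0.00)(-0.45) = 0.8075
  C_23 = −[(0.85)(-0.25) − (-0.25)(-0.45)] = 0.3250
  C_31 = (-0.25)(-0.30) − (0.00)(0.95) = 0.0750
  C_32 = −[(0.85)(-0.30) − (0.00)(-0.25)] = 0.2550
  C_33 = (0.85)(0.95) − (-0.25)(-0.25) = 0.7450
det(I−A) = Σ_j (I−A)_1j·C_1j = (0.85)(0.8275) + (-0.25)(0.3725) + (0.00)(0.4900) = 0.61025
adj(I−A) = Cᵀ =
  [ 0.8275   0.2375   0.0750]
  [ 0.3725   0.8075   0.2550]
  [ 0.4900   0.3250   0.7450]
(I − A)⁻¹ = adj(I−A) / det(I−A) ≈
  [   1.3560     0.3892     0.1229]
  [   0.6104     1.3232     0.4179]
  [   0.8029     0.5326     1.2208]
The output multiplier for sector j is the column-j sum of the Leontief inverse (I − A)⁻¹ = adj(I−A) / det(I−A).
Column 2 of adj(I−A): (0.2375, 0.8075, 0.3250); det(I−A) = 0.61025.
m_2 = (0.2375 + 0.8075 + 0.3250) / 0.61025 = 1.37 / 0.61025 ≈ 2.245.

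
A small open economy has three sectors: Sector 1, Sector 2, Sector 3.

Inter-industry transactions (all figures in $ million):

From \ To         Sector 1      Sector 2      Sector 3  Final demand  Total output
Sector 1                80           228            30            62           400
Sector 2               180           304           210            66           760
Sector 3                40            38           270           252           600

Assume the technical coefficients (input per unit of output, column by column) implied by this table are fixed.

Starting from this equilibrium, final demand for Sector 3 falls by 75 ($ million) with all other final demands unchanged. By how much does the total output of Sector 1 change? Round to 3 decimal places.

Δx_1 = -62.839

Technical coefficients a_ij = z_ij / X_j:
  a_11 = 80/400 = 0.20, a_21 = 180/400 = 0.45, a_31 = 40/400 = 0.10
  a_12 = 228/760 = 0.30, a_22 = 304/760 = 0.40, a_32 = 38/760 = 0.05
  a_13 = 30/600 = 0.05, a_23 = 210/600 = 0.35, a_33 = 270/600 = 0.45
I − A =
  [   0.80    -0.30    -0.05]
  [  -0.45     0.60    -0.35]
  [  -0.10    -0.05     0.55]
Cofactors of I−A, C_ij = (−1)^(i+j)·(minor ij) (rows/columns in the sector order above):
  C_11 = (0.60)(0.55) − (-0.35)(-0.05) = 0.3125
  C_12 = −[(-0.45)(0.55) − (-0.35)(-0.10)] = 0.2825
  C_13 = (-0.45)(-0.05) − (0.60)(-0.10) = 0.0825
  C_21 = −[(-0.30)(0.55) − (-0.05)(-0.05)] = 0.1675
  C_22 = (0.80)(0.55) − (-0.05)(-0.10) = 0.4350
  C_23 = −[(0.80)(-0.05) − (-0.30)(-0.10)] = 0.0700
  C_31 = (-0.30)(-0.35) − (-0.05)(0.60) = 0.1350
  C_32 = −[(0.80)(-0.35) − (-0.05)(-0.45)] = 0.3025
  C_33 = (0.80)(0.60) − (-0.30)(-0.45) = 0.3450
det(I−A) = Σ_j (I−A)_1j·C_1j = (0.80)(0.3125) + (-0.30)(0.2825) + (-0.05)(0.0825) = 0.161125
adj(I−A) = Cᵀ =
  [ 0.3125   0.1675   0.1350]
  [ 0.2825   0.4350   0.3025]
  [ 0.0825   0.0700   0.3450]
(I − A)⁻¹ = adj(I−A) / det(I−A) ≈
  [   1.9395     1.0396     0.8379]
  [   1.7533     2.6998     1.8774]
  [   0.5120     0.4344     2.1412]
Δx = (I − A)⁻¹ Δd with Δd having -75 in the Sector 3 component and 0 elsewhere.
So Δx_1 = L_13 · (-75), where L_13 = adj(I−A)_13 / det(I−A) = 0.1350 / 0.161125.
Δx_1 = 0.1350 × (-75) / 0.161125 = -10.125 / 0.161125 ≈ -62.839.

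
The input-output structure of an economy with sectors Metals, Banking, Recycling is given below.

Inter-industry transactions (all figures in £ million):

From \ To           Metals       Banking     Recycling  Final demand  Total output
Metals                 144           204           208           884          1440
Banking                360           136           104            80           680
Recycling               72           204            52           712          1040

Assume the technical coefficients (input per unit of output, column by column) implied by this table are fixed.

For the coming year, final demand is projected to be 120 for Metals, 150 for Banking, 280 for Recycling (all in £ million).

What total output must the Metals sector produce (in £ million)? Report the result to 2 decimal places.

Technical coefficients a_ij = z_ij / X_j:
  a_11 = 144/1440 = 0.10, a_21 = 360/1440 = 0.25, a_31 = 72/1440 = 0.05
  a_12 = 204/680 = 0.30, a_22 = 136/680 = 0.20, a_32 = 204/680 = 0.30
  a_13 = 208/1040 = 0.20, a_23 = 104/1040 = 0.10, a_33 = 52/1040 = 0.05
I − A =
  [   0.90    -0.30    -0.20]
  [  -0.25     0.80    -0.10]
  [  -0.05    -0.30     0.95]
Cofactors of I−A, C_ij = (−1)^(i+j)·(minor ij) (rows/columns in the sector order above):
  C_11 = (0.80)(0.95) − (-0.10)(-0.30) = 0.7300
  C_12 = −[(-0.25)(0.95) − (-0.10)(-0.05)] = 0.2425
  C_13 = (-0.25)(-0.30) − (0.80)(-0.05) = 0.1150
  C_21 = −[(-0.30)(0.95) − (-0.20)(-0.30)] = 0.3450
  C_22 = (0.90)(0.95) − (-0.20)(-0.05) = 0.8450
  C_23 = −[(0.90)(-0.30) − (-0.30)(-0.05)] = 0.2850
  C_31 = (-0.30)(-0.10) − (-0.20)(0.80) = 0.1900
  C_32 = −[(0.90)(-0.10) − (-0.20)(-0.25)] = 0.1400
  C_33 = (0.90)(0.80) − (-0.30)(-0.25) = 0.6450
det(I−A) = Σ_j (I−A)_1j·C_1j = (0.90)(0.7300) + (-0.30)(0.2425) + (-0.20)(0.1150) = 0.56125
adj(I−A) = Cᵀ =
  [ 0.7300   0.3450   0.1900]
  [ 0.2425   0.8450   0.1400]
  [ 0.1150   0.2850   0.6450]
(I − A)⁻¹ = adj(I−A) / det(I−A) ≈
  [   1.3007     0.6147     0.3385]
  [   0.4321     1.5056     0.2494]
  [   0.2049     0.5078     1.1492]
x = (I − A)⁻¹ d = adj(I−A)·d / det(I−A), with det(I−A) = 0.56125:
  x_1 = (0.7300·120 + 0.3450·150 + 0.1900·280) / 0.56125 = 192.55 / 0.56125 ≈ 343.07
  x_2 = (0.2425·120 + 0.8450·150 + 0.1400·280) / 0.56125 = 195.05 / 0.56125 ≈ 347.53
  x_3 = (0.1150·120 + 0.2850·150 + 0.6450·280) / 0.56125 = 237.15 / 0.56125 ≈ 422.54

x_1 = 343.07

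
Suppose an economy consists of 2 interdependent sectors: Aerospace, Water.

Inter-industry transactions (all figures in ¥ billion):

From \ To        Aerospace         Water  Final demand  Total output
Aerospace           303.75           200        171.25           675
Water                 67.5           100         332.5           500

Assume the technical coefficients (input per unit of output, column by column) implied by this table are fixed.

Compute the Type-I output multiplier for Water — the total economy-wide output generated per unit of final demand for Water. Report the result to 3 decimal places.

Technical coefficients a_ij = z_ij / X_j:
  a_AA = 303.75/675 = 0.45, a_WA = 67.5/675 = 0.10
  a_AW = 200/500 = 0.40, a_WW = 100/500 = 0.20
I − A =
  [   0.55    -0.40]
  [  -0.10     0.80]
det(I−A) = (0.55)(0.80) − (-0.40)(-0.10) = 0.4000
adj(I−A) = [[0.80, 0.40], [0.10, 0.55]]
(I − A)⁻¹ = adj(I−A) / det(I−A) ≈
  [   2.0000     1.0000]
  [   0.2500     1.3750]
The output multiplier for sector j is the column-j sum of the Leontief inverse (I − A)⁻¹ = adj(I−A) / det(I−A).
Column W of adj(I−A): (0.40, 0.55); det(I−A) = 0.4000.
m_W = (0.40 + 0.55) / 0.4000 = 0.95 / 0.4000 = 2.375.

m_W = 2.375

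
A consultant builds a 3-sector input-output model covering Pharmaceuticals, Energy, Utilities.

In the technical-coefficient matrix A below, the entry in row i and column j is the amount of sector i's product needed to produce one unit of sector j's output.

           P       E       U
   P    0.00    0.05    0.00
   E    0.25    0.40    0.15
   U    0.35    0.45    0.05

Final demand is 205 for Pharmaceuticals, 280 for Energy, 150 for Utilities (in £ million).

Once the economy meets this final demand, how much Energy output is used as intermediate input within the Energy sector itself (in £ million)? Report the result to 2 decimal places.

z_EE = 285.20

I − A =
  [   1.00    -0.05     0.00]
  [  -0.25     0.60    -0.15]
  [  -0.35    -0.45     0.95]
Cofactors of I−A, C_ij = (−1)^(i+j)·(minor ij) (rows/columns in the sector order above):
  C_11 = (0.60)(0.95) − (-0.15)(-0.45) = 0.5025
  C_12 = −[(-0.25)(0.95) − (-0.15)(-0.35)] = 0.2900
  C_13 = (-0.25)(-0.45) − (0.60)(-0.35) = 0.3225
  C_21 = −[(-0.05)(0.95) − (0.00)(-0.45)] = 0.0475
  C_22 = (1.00)(0.95) − (0.00)(-0.35) = 0.9500
  C_23 = −[(1.00)(-0.45) − (-0.05)(-0.35)] = 0.4675
  C_31 = (-0.05)(-0.15) − (0.00)(0.60) = 0.0075
  C_32 = −[(1.00)(-0.15) − (0.00)(-0.25)] = 0.1500
  C_33 = (1.00)(0.60) − (-0.05)(-0.25) = 0.5875
det(I−A) = Σ_j (I−A)_1j·C_1j = (1.00)(0.5025) + (-0.05)(0.2900) + (0.00)(0.3225) = 0.4880
adj(I−A) = Cᵀ =
  [ 0.5025   0.0475   0.0075]
  [ 0.2900   0.9500   0.1500]
  [ 0.3225   0.4675   0.5875]
(I − A)⁻¹ = adj(I−A) / det(I−A) ≈
  [   1.0297     0.0973     0.0154]
  [   0.5943     1.9467     0.3074]
  [   0.6609     0.9580     1.2039]
First solve x = (I − A)⁻¹ d = adj(I−A)·d / det(I−A); in particular x_E = (0.2900·205 + 0.9500·280 + 0.1500·150) / 0.4880 = 347.95 / 0.4880 ≈ 713.0123.
Intermediate flow from E to E: z_EE = a_EE · x_E = 0.40 × 347.95 / 0.4880 = 139.18 / 0.4880 ≈ 285.20.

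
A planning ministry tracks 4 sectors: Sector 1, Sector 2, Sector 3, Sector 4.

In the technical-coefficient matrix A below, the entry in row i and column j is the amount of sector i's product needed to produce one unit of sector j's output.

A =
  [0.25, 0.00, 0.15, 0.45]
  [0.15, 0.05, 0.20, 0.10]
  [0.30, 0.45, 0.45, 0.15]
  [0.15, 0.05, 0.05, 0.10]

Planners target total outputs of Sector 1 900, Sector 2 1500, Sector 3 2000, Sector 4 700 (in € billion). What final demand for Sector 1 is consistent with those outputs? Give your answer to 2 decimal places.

d_1 = 60.00

I − A =
  [   0.75     0.00    -0.15    -0.45]
  [  -0.15     0.95    -0.20    -0.10]
  [  -0.30    -0.45     0.55    -0.15]
  [  -0.15    -0.05    -0.05     0.90]
d = (I − A) x:
  d_1 = (+0.75)·900 + (+0.00)·1500 + (-0.15)·2000 + (-0.45)·700 = 60.00
  d_2 = (-0.15)·900 + (+0.95)·1500 + (-0.20)·2000 + (-0.10)·700 = 820.00
  d_3 = (-0.30)·900 + (-0.45)·1500 + (+0.55)·2000 + (-0.15)·700 = 50.00
  d_4 = (-0.15)·900 + (-0.05)·1500 + (-0.05)·2000 + (+0.90)·700 = 320.00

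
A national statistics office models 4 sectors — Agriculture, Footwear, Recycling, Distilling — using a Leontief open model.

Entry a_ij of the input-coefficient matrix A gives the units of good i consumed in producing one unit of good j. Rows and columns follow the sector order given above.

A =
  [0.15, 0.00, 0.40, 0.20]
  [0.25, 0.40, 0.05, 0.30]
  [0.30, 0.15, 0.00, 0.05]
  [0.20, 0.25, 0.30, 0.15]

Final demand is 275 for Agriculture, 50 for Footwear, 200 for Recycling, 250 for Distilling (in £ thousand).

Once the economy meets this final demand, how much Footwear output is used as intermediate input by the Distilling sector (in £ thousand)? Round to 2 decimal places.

I − A =
  [   0.85     0.00    -0.40    -0.20]
  [  -0.25     0.60    -0.05    -0.30]
  [  -0.30    -0.15     1.00    -0.05]
  [  -0.20    -0.25    -0.30     0.85]
Compute the cofactors C_ij = (−1)^(i+j)·(3×3 minor ij) of I−A; the adjugate is their transpose:
adj(I−A) = Cᵀ =
  [ 0.405500   0.115000   0.212500   0.148500]
  [ 0.309000   0.545750   0.234625   0.279125]
  [ 0.180500   0.128000   0.333250   0.107250]
  [ 0.250000   0.232750   0.236625   0.416625]
det(I−A) = Σ_j (I−A)_1j·C_1j = (0.85)(0.405500) + (0.00)(0.309000) + (-0.40)(0.180500) + (-0.20)(0.250000) = 0.222475
(I − A)⁻¹ = adj(I−A) / det(I−A) ≈
  [   1.8227     0.5169     0.9552     0.6675]
  [   1.3889     2.4531     1.0546     1.2546]
  [   0.8113     0.5753     1.4979     0.4821]
  [   1.1237     1.0462     1.0636     1.8727]
First solve x = (I − A)⁻¹ d = adj(I−A)·d / det(I−A); in particular x_D = (0.250000·275 + 0.232750·50 + 0.236625·200 + 0.416625·250) / 0.222475 = 231.86875 / 0.222475 ≈ 1042.2238.
Intermediate flow from F to D: z_FD = a_FD · x_D = 0.30 × 231.86875 / 0.222475 = 69.560625 / 0.222475 ≈ 312.67.

z_FD = 312.67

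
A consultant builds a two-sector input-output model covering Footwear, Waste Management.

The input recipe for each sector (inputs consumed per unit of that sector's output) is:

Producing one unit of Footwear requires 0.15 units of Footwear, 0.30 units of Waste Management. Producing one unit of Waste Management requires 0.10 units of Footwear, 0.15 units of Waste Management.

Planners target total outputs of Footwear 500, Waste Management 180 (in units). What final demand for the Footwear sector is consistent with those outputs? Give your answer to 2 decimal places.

I − A =
  [   0.85    -0.10]
  [  -0.30     0.85]
d = (I − A) x:
  d_F = (+0.85)·500 + (-0.10)·180 = 407.00
  d_W = (-0.30)·500 + (+0.85)·180 = 3.00

d_F = 407.00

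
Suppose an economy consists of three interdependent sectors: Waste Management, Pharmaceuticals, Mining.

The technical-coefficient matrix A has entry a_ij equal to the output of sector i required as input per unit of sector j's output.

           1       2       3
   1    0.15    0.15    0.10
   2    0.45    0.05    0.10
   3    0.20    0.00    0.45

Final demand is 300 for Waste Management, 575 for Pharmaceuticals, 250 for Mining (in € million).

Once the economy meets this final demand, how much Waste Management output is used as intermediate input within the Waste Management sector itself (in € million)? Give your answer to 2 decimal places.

I − A =
  [   0.85    -0.15    -0.10]
  [  -0.45     0.95    -0.10]
  [  -0.20     0.00     0.55]
Cofactors of I−A, C_ij = (−1)^(i+j)·(minor ij) (rows/columns in the sector order above):
  C_11 = (0.95)(0.55) − (-0.10)(0.00) = 0.5225
  C_12 = −[(-0.45)(0.55) − (-0.10)(-0.20)] = 0.2675
  C_13 = (-0.45)(0.00) − (0.95)(-0.20) = 0.1900
  C_21 = −[(-0.15)(0.55) − (-0.10)(0.00)] = 0.0825
  C_22 = (0.85)(0.55) − (-0.10)(-0.20) = 0.4475
  C_23 = −[(0.85)(0.00) − (-0.15)(-0.20)] = 0.0300
  C_31 = (-0.15)(-0.10) − (-0.10)(0.95) = 0.1100
  C_32 = −[(0.85)(-0.10) − (-0.10)(-0.45)] = 0.1300
  C_33 = (0.85)(0.95) − (-0.15)(-0.45) = 0.7400
det(I−A) = Σ_j (I−A)_1j·C_1j = (0.85)(0.5225) + (-0.15)(0.2675) + (-0.10)(0.1900) = 0.3850
adj(I−A) = Cᵀ =
  [ 0.5225   0.0825   0.1100]
  [ 0.2675   0.4475   0.1300]
  [ 0.1900   0.0300   0.7400]
(I − A)⁻¹ = adj(I−A) / det(I−A) ≈
  [   1.3571     0.2143     0.2857]
  [   0.6948     1.1623     0.3377]
  [   0.4935     0.0779     1.9221]
First solve x = (I − A)⁻¹ d = adj(I−A)·d / det(I−A); in particular x_1 = (0.5225·300 + 0.0825·575 + 0.1100·250) / 0.3850 = 231.6875 / 0.3850 ≈ 601.7857.
Intermediate flow from 1 to 1: z_11 = a_11 · x_1 = 0.15 × 231.6875 / 0.3850 = 34.753125 / 0.3850 ≈ 90.27.

z_11 = 90.27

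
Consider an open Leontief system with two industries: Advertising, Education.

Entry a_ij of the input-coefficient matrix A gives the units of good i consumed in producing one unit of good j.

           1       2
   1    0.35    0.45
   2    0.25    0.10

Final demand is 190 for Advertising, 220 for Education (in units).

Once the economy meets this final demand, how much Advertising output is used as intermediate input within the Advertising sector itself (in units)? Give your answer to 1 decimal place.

I − A =
  [   0.65    -0.45]
  [  -0.25     0.90]
det(I−A) = (0.65)(0.90) − (-0.45)(-0.25) = 0.4725
adj(I−A) = [[0.90, 0.45], [0.25, 0.65]]
(I − A)⁻¹ = adj(I−A) / det(I−A) ≈
  [   1.9048     0.9524]
  [   0.5291     1.3757]
First solve x = (I − A)⁻¹ d = adj(I−A)·d / det(I−A); in particular x_1 = (0.90·190 + 0.45·220) / 0.4725 = 270.00 / 0.4725 ≈ 571.429.
Intermediate flow from 1 to 1: z_11 = a_11 · x_1 = 0.35 × 270.00 / 0.4725 = 94.50 / 0.4725 = 200.0.

z_11 = 200.0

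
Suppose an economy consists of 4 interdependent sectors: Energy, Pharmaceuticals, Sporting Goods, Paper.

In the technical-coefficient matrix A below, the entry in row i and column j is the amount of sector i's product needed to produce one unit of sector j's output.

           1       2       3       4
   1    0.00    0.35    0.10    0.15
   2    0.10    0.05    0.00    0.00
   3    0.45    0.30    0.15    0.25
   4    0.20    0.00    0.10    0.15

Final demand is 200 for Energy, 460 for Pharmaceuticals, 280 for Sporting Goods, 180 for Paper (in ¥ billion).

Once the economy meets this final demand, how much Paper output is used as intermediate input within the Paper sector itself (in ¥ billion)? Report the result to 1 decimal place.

I − A =
  [   1.00    -0.35    -0.10    -0.15]
  [  -0.10     0.95     0.00     0.00]
  [  -0.45    -0.30     0.85    -0.25]
  [  -0.20     0.00    -0.10     0.85]
Compute the cofactors C_ij = (−1)^(i+j)·(3×3 minor ij) of I−A; the adjugate is their transpose:
adj(I−A) = Cᵀ =
  [ 0.662625   0.274125   0.095000   0.144875]
  [ 0.069750   0.622000   0.010000   0.015250]
  [ 0.436375   0.397375   0.749250   0.297375]
  [ 0.207250   0.111250   0.110500   0.732000]
det(I−A) = Σ_j (I−A)_1j·C_1j = (1.00)(0.662625) + (-0.35)(0.069750) + (-0.10)(0.436375) + (-0.15)(0.207250) = 0.5634875
(I − A)⁻¹ = adj(I−A) / det(I−A) ≈
  [   1.1759     0.4865     0.1686     0.2571]
  [   0.1238     1.1038     0.0177     0.0271]
  [   0.7744     0.7052     1.3297     0.5277]
  [   0.3678     0.1974     0.1961     1.2991]
First solve x = (I − A)⁻¹ d = adj(I−A)·d / det(I−A); in particular x_4 = (0.207250·200 + 0.111250·460 + 0.110500·280 + 0.732000·180) / 0.5634875 = 255.325 / 0.5634875 ≈ 453.116.
Intermediate flow from 4 to 4: z_44 = a_44 · x_4 = 0.15 × 255.325 / 0.5634875 = 38.29875 / 0.5634875 ≈ 68.0.

z_44 = 68.0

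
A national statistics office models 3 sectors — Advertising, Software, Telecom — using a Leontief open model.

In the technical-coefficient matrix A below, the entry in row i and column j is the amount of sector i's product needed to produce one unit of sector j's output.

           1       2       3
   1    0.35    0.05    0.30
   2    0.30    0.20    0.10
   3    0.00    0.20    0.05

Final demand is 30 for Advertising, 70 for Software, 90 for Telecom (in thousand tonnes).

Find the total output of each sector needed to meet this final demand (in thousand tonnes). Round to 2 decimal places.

x_1 = 115.38, x_2 = 146.46, x_3 = 125.57

I − A =
  [   0.65    -0.05    -0.30]
  [  -0.30     0.80    -0.10]
  [   0.00    -0.20     0.95]
Cofactors of I−A, C_ij = (−1)^(i+j)·(minor ij) (rows/columns in the sector order above):
  C_11 = (0.80)(0.95) − (-0.10)(-0.20) = 0.7400
  C_12 = −[(-0.30)(0.95) − (-0.10)(0.00)] = 0.2850
  C_13 = (-0.30)(-0.20) − (0.80)(0.00) = 0.0600
  C_21 = −[(-0.05)(0.95) − (-0.30)(-0.20)] = 0.1075
  C_22 = (0.65)(0.95) − (-0.30)(0.00) = 0.6175
  C_23 = −[(0.65)(-0.20) − (-0.05)(0.00)] = 0.1300
  C_31 = (-0.05)(-0.10) − (-0.30)(0.80) = 0.2450
  C_32 = −[(0.65)(-0.10) − (-0.30)(-0.30)] = 0.1550
  C_33 = (0.65)(0.80) − (-0.05)(-0.30) = 0.5050
det(I−A) = Σ_j (I−A)_1j·C_1j = (0.65)(0.7400) + (-0.05)(0.2850) + (-0.30)(0.0600) = 0.44875
adj(I−A) = Cᵀ =
  [ 0.7400   0.1075   0.2450]
  [ 0.2850   0.6175   0.1550]
  [ 0.0600   0.1300   0.5050]
(I − A)⁻¹ = adj(I−A) / det(I−A) ≈
  [   1.6490     0.2396     0.5460]
  [   0.6351     1.3760     0.3454]
  [   0.1337     0.2897     1.1253]
x = (I − A)⁻¹ d = adj(I−A)·d / det(I−A), with det(I−A) = 0.44875:
  x_1 = (0.7400·30 + 0.1075·70 + 0.2450·90) / 0.44875 = 51.775 / 0.44875 ≈ 115.38
  x_2 = (0.2850·30 + 0.6175·70 + 0.1550·90) / 0.44875 = 65.725 / 0.44875 ≈ 146.46
  x_3 = (0.0600·30 + 0.1300·70 + 0.5050·90) / 0.44875 = 56.35 / 0.44875 ≈ 125.57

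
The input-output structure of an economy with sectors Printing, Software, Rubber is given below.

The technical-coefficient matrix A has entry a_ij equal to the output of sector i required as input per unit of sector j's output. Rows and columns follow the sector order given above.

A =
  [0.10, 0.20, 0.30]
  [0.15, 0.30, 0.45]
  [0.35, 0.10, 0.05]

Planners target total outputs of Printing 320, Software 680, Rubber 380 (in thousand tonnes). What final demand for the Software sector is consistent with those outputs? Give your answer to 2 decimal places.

d_2 = 257.00

I − A =
  [   0.90    -0.20    -0.30]
  [  -0.15     0.70    -0.45]
  [  -0.35    -0.10     0.95]
d = (I − A) x:
  d_1 = (+0.90)·320 + (-0.20)·680 + (-0.30)·380 = 38.00
  d_2 = (-0.15)·320 + (+0.70)·680 + (-0.45)·380 = 257.00
  d_3 = (-0.35)·320 + (-0.10)·680 + (+0.95)·380 = 181.00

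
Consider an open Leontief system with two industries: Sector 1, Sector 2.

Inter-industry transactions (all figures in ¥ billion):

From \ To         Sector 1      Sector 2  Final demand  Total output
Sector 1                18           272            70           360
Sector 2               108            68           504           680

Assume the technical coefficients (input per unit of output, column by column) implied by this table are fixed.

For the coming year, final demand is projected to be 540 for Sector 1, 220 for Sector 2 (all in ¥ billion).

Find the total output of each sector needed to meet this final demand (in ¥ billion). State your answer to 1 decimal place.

x_1 = 781.0, x_2 = 504.8

Technical coefficients a_ij = z_ij / X_j:
  a_11 = 18/360 = 0.05, a_21 = 108/360 = 0.30
  a_12 = 272/680 = 0.40, a_22 = 68/680 = 0.10
I − A =
  [   0.95    -0.40]
  [  -0.30     0.90]
det(I−A) = (0.95)(0.90) − (-0.40)(-0.30) = 0.7350
adj(I−A) = [[0.90, 0.40], [0.30, 0.95]]
(I − A)⁻¹ = adj(I−A) / det(I−A) ≈
  [   1.2245     0.5442]
  [   0.4082     1.2925]
x = (I − A)⁻¹ d = adj(I−A)·d / det(I−A), with det(I−A) = 0.7350:
  x_1 = (0.90·540 + 0.40·220) / 0.7350 = 574.00 / 0.7350 ≈ 781.0
  x_2 = (0.30·540 + 0.95·220) / 0.7350 = 371.00 / 0.7350 ≈ 504.8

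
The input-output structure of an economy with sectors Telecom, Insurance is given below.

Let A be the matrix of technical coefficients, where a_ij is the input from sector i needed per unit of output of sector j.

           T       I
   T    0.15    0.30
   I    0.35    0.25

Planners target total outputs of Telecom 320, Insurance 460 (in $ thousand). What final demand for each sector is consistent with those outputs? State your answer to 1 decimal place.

d_T = 134.0, d_I = 233.0

I − A =
  [   0.85    -0.30]
  [  -0.35     0.75]
d = (I − A) x:
  d_T = (+0.85)·320 + (-0.30)·460 = 134.0
  d_I = (-0.35)·320 + (+0.75)·460 = 233.0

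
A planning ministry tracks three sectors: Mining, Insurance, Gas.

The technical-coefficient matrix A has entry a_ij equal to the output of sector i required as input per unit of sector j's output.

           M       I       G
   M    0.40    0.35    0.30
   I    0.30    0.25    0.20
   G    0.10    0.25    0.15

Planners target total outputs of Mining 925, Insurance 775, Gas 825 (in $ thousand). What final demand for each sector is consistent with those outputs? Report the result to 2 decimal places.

I − A =
  [   0.60    -0.35    -0.30]
  [  -0.30     0.75    -0.20]
  [  -0.10    -0.25     0.85]
d = (I − A) x:
  d_M = (+0.60)·925 + (-0.35)·775 + (-0.30)·825 = 36.25
  d_I = (-0.30)·925 + (+0.75)·775 + (-0.20)·825 = 138.75
  d_G = (-0.10)·925 + (-0.25)·775 + (+0.85)·825 = 415.00

d_M = 36.25, d_I = 138.75, d_G = 415.00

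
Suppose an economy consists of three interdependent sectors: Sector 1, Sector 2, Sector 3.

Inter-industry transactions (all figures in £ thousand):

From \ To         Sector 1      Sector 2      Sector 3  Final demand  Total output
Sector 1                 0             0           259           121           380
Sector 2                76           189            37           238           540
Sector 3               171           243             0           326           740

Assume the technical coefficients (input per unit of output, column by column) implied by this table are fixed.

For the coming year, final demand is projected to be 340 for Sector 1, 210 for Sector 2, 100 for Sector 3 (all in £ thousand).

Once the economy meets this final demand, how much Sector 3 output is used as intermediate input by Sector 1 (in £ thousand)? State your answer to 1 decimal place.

Technical coefficients a_ij = z_ij / X_j:
  a_11 = 0/380 = 0.00, a_21 = 76/380 = 0.20, a_31 = 171/380 = 0.45
  a_12 = 0/540 = 0.00, a_22 = 189/540 = 0.35, a_32 = 243/540 = 0.45
  a_13 = 259/740 = 0.35, a_23 = 37/740 = 0.05, a_33 = 0/740 = 0.00
I − A =
  [   1.00     0.00    -0.35]
  [  -0.20     0.65    -0.05]
  [  -0.45    -0.45     1.00]
Cofactors of I−A, C_ij = (−1)^(i+j)·(minor ij) (rows/columns in the sector order above):
  C_11 = (0.65)(1.00) − (-0.05)(-0.45) = 0.6275
  C_12 = −[(-0.20)(1.00) − (-0.05)(-0.45)] = 0.2225
  C_13 = (-0.20)(-0.45) − (0.65)(-0.45) = 0.3825
  C_21 = −[(0.00)(1.00) − (-0.35)(-0.45)] = 0.1575
  C_22 = (1.00)(1.00) − (-0.35)(-0.45) = 0.8425
  C_23 = −[(1.00)(-0.45) − (0.00)(-0.45)] = 0.4500
  C_31 = (0.00)(-0.05) − (-0.35)(0.65) = 0.2275
  C_32 = −[(1.00)(-0.05) − (-0.35)(-0.20)] = 0.1200
  C_33 = (1.00)(0.65) − (0.00)(-0.20) = 0.6500
det(I−A) = Σ_j (I−A)_1j·C_1j = (1.00)(0.6275) + (0.00)(0.2225) + (-0.35)(0.3825) = 0.493625
adj(I−A) = Cᵀ =
  [ 0.6275   0.1575   0.2275]
  [ 0.2225   0.8425   0.1200]
  [ 0.3825   0.4500   0.6500]
(I − A)⁻¹ = adj(I−A) / det(I−A) ≈
  [   1.2712     0.3191     0.4609]
  [   0.4507     1.7068     0.2431]
  [   0.7749     0.9116     1.3168]
First solve x = (I − A)⁻¹ d = adj(I−A)·d / det(I−A); in particular x_1 = (0.6275·340 + 0.1575·210 + 0.2275·100) / 0.493625 = 269.175 / 0.493625 ≈ 545.303.
Intermediate flow from 3 to 1: z_31 = a_31 · x_1 = 0.45 × 269.175 / 0.493625 = 121.12875 / 0.493625 ≈ 245.4.

z_31 = 245.4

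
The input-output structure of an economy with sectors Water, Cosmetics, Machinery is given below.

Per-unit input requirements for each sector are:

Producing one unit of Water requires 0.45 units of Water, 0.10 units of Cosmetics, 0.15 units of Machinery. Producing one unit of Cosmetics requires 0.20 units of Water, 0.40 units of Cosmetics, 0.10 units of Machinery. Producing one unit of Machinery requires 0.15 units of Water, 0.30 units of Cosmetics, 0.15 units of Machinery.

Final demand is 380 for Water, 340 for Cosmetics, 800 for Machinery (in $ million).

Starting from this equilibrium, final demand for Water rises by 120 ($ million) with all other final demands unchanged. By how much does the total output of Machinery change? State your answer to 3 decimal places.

Δx_3 = 53.812

I − A =
  [   0.55    -0.20    -0.15]
  [  -0.10     0.60    -0.30]
  [  -0.15    -0.10     0.85]
Cofactors of I−A, C_ij = (−1)^(i+j)·(minor ij) (rows/columns in the sector order above):
  C_11 = (0.60)(0.85) − (-0.30)(-0.10) = 0.4800
  C_12 = −[(-0.10)(0.85) − (-0.30)(-0.15)] = 0.1300
  C_13 = (-0.10)(-0.10) − (0.60)(-0.15) = 0.1000
  C_21 = −[(-0.20)(0.85) − (-0.15)(-0.10)] = 0.1850
  C_22 = (0.55)(0.85) − (-0.15)(-0.15) = 0.4450
  C_23 = −[(0.55)(-0.10) − (-0.20)(-0.15)] = 0.0850
  C_31 = (-0.20)(-0.30) − (-0.15)(0.60) = 0.1500
  C_32 = −[(0.55)(-0.30) − (-0.15)(-0.10)] = 0.1800
  C_33 = (0.55)(0.60) − (-0.20)(-0.10) = 0.3100
det(I−A) = Σ_j (I−A)_1j·C_1j = (0.55)(0.4800) + (-0.20)(0.1300) + (-0.15)(0.1000) = 0.2230
adj(I−A) = Cᵀ =
  [ 0.4800   0.1850   0.1500]
  [ 0.1300   0.4450   0.1800]
  [ 0.1000   0.0850   0.3100]
(I − A)⁻¹ = adj(I−A) / det(I−A) ≈
  [   2.1525     0.8296     0.6726]
  [   0.5830     1.9955     0.8072]
  [   0.4484     0.3812     1.3901]
Δx = (I − A)⁻¹ Δd with Δd having +120 in the Water component and 0 elsewhere.
So Δx_3 = L_31 · (+120), where L_31 = adj(I−A)_31 / det(I−A) = 0.1000 / 0.2230.
Δx_3 = 0.1000 × (+120) / 0.2230 = 12.00 / 0.2230 ≈ 53.812.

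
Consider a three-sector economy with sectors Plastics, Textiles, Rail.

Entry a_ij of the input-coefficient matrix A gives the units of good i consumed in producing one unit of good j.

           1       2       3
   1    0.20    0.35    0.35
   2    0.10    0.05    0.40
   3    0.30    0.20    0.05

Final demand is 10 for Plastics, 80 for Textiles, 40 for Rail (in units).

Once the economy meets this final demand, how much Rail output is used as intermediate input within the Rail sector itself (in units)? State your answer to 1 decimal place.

z_33 = 5.6

I − A =
  [   0.80    -0.35    -0.35]
  [  -0.10     0.95    -0.40]
  [  -0.30    -0.20     0.95]
Cofactors of I−A, C_ij = (−1)^(i+j)·(minor ij) (rows/columns in the sector order above):
  C_11 = (0.95)(0.95) − (-0.40)(-0.20) = 0.8225
  C_12 = −[(-0.10)(0.95) − (-0.40)(-0.30)] = 0.2150
  C_13 = (-0.10)(-0.20) − (0.95)(-0.30) = 0.3050
  C_21 = −[(-0.35)(0.95) − (-0.35)(-0.20)] = 0.4025
  C_22 = (0.80)(0.95) − (-0.35)(-0.30) = 0.6550
  C_23 = −[(0.80)(-0.20) − (-0.35)(-0.30)] = 0.2650
  C_31 = (-0.35)(-0.40) − (-0.35)(0.95) = 0.4725
  C_32 = −[(0.80)(-0.40) − (-0.35)(-0.10)] = 0.3550
  C_33 = (0.80)(0.95) − (-0.35)(-0.10) = 0.7250
det(I−A) = Σ_j (I−A)_1j·C_1j = (0.80)(0.8225) + (-0.35)(0.2150) + (-0.35)(0.3050) = 0.4760
adj(I−A) = Cᵀ =
  [ 0.8225   0.4025   0.4725]
  [ 0.2150   0.6550   0.3550]
  [ 0.3050   0.2650   0.7250]
(I − A)⁻¹ = adj(I−A) / det(I−A) ≈
  [   1.7279     0.8456     0.9926]
  [   0.4517     1.3761     0.7458]
  [   0.6408     0.5567     1.5231]
First solve x = (I − A)⁻¹ d = adj(I−A)·d / det(I−A); in particular x_3 = (0.3050·10 + 0.2650·80 + 0.7250·40) / 0.4760 = 53.25 / 0.4760 ≈ 111.870.
Intermediate flow from 3 to 3: z_33 = a_33 · x_3 = 0.05 × 53.25 / 0.4760 = 2.6625 / 0.4760 ≈ 5.6.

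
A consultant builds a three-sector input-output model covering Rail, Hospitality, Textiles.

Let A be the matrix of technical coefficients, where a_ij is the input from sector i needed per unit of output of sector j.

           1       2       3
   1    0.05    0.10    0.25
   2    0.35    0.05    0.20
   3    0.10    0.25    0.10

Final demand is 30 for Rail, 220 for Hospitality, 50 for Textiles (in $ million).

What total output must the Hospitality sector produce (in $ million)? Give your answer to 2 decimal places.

x_2 = 301.22

I − A =
  [   0.95    -0.10    -0.25]
  [  -0.35     0.95    -0.20]
  [  -0.10    -0.25     0.90]
Cofactors of I−A, C_ij = (−1)^(i+j)·(minor ij) (rows/columns in the sector order above):
  C_11 = (0.95)(0.90) − (-0.20)(-0.25) = 0.8050
  C_12 = −[(-0.35)(0.90) − (-0.20)(-0.10)] = 0.3350
  C_13 = (-0.35)(-0.25) − (0.95)(-0.10) = 0.1825
  C_21 = −[(-0.10)(0.90) − (-0.25)(-0.25)] = 0.1525
  C_22 = (0.95)(0.90) − (-0.25)(-0.10) = 0.8300
  C_23 = −[(0.95)(-0.25) − (-0.10)(-0.10)] = 0.2475
  C_31 = (-0.10)(-0.20) − (-0.25)(0.95) = 0.2575
  C_32 = −[(0.95)(-0.20) − (-0.25)(-0.35)] = 0.2775
  C_33 = (0.95)(0.95) − (-0.10)(-0.35) = 0.8675
det(I−A) = Σ_j (I−A)_1j·C_1j = (0.95)(0.8050) + (-0.10)(0.3350) + (-0.25)(0.1825) = 0.685625
adj(I−A) = Cᵀ =
  [ 0.8050   0.1525   0.2575]
  [ 0.3350   0.8300   0.2775]
  [ 0.1825   0.2475   0.8675]
(I − A)⁻¹ = adj(I−A) / det(I−A) ≈
  [   1.1741     0.2224     0.3756]
  [   0.4886     1.2106     0.4047]
  [   0.2662     0.3610     1.2653]
x = (I − A)⁻¹ d = adj(I−A)·d / det(I−A), with det(I−A) = 0.685625:
  x_1 = (0.8050·30 + 0.1525·220 + 0.2575·50) / 0.685625 = 70.575 / 0.685625 ≈ 102.94
  x_2 = (0.3350·30 + 0.8300·220 + 0.2775·50) / 0.685625 = 206.525 / 0.685625 ≈ 301.22
  x_3 = (0.1825·30 + 0.2475·220 + 0.8675·50) / 0.685625 = 103.30 / 0.685625 ≈ 150.67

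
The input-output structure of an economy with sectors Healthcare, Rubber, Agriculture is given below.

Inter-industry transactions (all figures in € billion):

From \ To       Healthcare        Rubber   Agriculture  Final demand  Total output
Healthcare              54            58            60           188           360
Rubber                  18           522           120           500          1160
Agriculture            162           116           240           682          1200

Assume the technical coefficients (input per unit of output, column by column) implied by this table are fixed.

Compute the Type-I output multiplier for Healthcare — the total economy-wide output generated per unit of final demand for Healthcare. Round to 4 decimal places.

m_H = 2.2015

Technical coefficients a_ij = z_ij / X_j:
  a_HH = 54/360 = 0.15, a_RH = 18/360 = 0.05, a_AH = 162/360 = 0.45
  a_HR = 58/1160 = 0.05, a_RR = 522/1160 = 0.45, a_AR = 116/1160 = 0.10
  a_HA = 60/1200 = 0.05, a_RA = 120/1200 = 0.10, a_AA = 240/1200 = 0.20
I − A =
  [   0.85    -0.05    -0.05]
  [  -0.05     0.55    -0.10]
  [  -0.45    -0.10     0.80]
Cofactors of I−A, C_ij = (−1)^(i+j)·(minor ij) (rows/columns in the sector order above):
  C_11 = (0.55)(0.80) − (-0.10)(-0.10) = 0.4300
  C_12 = −[(-0.05)(0.80) − (-0.10)(-0.45)] = 0.0850
  C_13 = (-0.05)(-0.10) − (0.55)(-0.45) = 0.2525
  C_21 = −[(-0.05)(0.80) − (-0.05)(-0.10)] = 0.0450
  C_22 = (0.85)(0.80) − (-0.05)(-0.45) = 0.6575
  C_23 = −[(0.85)(-0.10) − (-0.05)(-0.45)] = 0.1075
  C_31 = (-0.05)(-0.10) − (-0.05)(0.55) = 0.0325
  C_32 = −[(0.85)(-0.10) − (-0.05)(-0.05)] = 0.0875
  C_33 = (0.85)(0.55) − (-0.05)(-0.05) = 0.4650
det(I−A) = Σ_j (I−A)_1j·C_1j = (0.85)(0.4300) + (-0.05)(0.0850) + (-0.05)(0.2525) = 0.348625
adj(I−A) = Cᵀ =
  [ 0.4300   0.0450   0.0325]
  [ 0.0850   0.6575   0.0875]
  [ 0.2525   0.1075   0.4650]
(I − A)⁻¹ = adj(I−A) / det(I−A) ≈
  [   1.23342     0.12908     0.09322]
  [   0.24381     1.88598     0.25099]
  [   0.72427     0.30835     1.33381]
The output multiplier for sector j is the column-j sum of the Leontief inverse (I − A)⁻¹ = adj(I−A) / det(I−A).
Column H of adj(I−A): (0.4300, 0.0850, 0.2525); det(I−A) = 0.348625.
m_H = (0.4300 + 0.0850 + 0.2525) / 0.348625 = 0.7675 / 0.348625 ≈ 2.2015.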